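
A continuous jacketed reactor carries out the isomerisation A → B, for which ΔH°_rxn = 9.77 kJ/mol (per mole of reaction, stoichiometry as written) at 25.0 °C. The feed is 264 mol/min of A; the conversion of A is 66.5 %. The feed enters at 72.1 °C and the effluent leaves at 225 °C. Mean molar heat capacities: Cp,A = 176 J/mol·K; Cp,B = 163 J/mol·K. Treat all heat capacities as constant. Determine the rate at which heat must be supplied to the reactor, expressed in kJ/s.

Q_in = 139 kJ/s

Extent of reaction ξ = 0.665 × 264 = 175.56 mol/min
Reaction term: ξ·ΔH°_rxn = 175.56 × 9.77 = 1715.2 kJ/min
Sensible, feed 72.1→25 °C: -2188.5 kJ/min
Outlet flows (mol/min): A 88.44, B 175.56
Sensible, products 25→225 °C: 8836.3 kJ/min
Q = ΔH = 8363.1 kJ/min = 139.39 kW
Heat supplied = 139.39 kJ/s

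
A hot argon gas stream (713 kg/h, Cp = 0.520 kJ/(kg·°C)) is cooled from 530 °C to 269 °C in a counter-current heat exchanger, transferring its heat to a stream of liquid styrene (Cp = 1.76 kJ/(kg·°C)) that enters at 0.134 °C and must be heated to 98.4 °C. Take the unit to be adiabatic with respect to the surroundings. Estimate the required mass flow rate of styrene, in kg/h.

Heat released by hot stream: Q = 713 × 0.520 × (530 − 269) = 96768 kJ/h
Energy balance on cold side (adiabatic exchanger): Q = ṁ_c·Cp_c·(T_c,out − T_c,in)
ṁ_c = 96768 / [1.76 × (98.4 − 0.134)] = 559.52 kg/h

ṁ_c = 560 kg/h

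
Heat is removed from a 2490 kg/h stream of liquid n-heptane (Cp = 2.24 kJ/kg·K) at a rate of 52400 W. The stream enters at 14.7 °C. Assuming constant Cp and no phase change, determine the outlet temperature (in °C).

T_out = -19.1 °C

Q = 52400 W = 188640 kJ/h
ΔT = Q/(ṁ·Cp) = 188640/(2490×2.24) = 33.821 K
T_out = 14.7 − 33.821 = -19.121 °C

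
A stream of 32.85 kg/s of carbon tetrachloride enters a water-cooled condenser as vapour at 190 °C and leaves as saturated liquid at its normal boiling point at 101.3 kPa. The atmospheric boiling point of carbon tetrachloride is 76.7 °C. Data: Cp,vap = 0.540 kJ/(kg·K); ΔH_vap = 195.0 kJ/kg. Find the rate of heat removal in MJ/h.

Q_c = 30300 MJ/h

vapour 190→76.7 °C: -61.182 kJ/kg
condensation at 76.7 °C: -195 kJ/kg
Δh = -61.182 + -195 = -256.18 kJ/kg
Q = ṁ·Δh = 32.85 kg/s × -256.18 kJ/kg = -8415.6 kJ/s
|Q| = 8415.6 kW = 30296 MJ/h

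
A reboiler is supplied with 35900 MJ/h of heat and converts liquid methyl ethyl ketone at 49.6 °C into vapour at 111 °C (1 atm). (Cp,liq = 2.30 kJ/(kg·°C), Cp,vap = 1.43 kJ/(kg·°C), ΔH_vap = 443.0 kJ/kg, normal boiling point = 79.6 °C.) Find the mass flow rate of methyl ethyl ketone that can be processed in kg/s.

ṁ = 17.9 kg/s

Δh = 2.30×(79.6−49.6) + 443.0 + 1.43×(111−79.6) = 556.9 kJ/kg
Q = 35900 MJ/h = 9972.2 kJ/s = 9972.2 kJ/s
ṁ = Q/Δh = 9972.2 / 556.9 = 17.907 kg/s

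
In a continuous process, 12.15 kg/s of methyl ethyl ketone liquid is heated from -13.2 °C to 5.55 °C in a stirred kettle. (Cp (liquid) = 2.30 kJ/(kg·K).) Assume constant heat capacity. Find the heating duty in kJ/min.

Q = 31400 kJ/min

Q = ṁ·Cp·ΔT = 12.15 × 2.30 × (5.55 − -13.2) = 523.97 kJ/s
Heating duty = 31438 kJ/min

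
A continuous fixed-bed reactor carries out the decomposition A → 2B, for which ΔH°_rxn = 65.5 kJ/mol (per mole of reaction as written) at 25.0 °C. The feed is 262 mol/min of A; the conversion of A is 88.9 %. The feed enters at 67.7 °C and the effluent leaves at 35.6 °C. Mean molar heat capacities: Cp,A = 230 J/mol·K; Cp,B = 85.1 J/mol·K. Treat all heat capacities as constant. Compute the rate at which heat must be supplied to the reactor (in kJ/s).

Extent of reaction ξ = 0.889 × 262 = 232.92 mol/min
Reaction term: ξ·ΔH°_rxn = 232.92 × 65.5 = 15256 kJ/min
Sensible, feed 67.7→25 °C: -2573.1 kJ/min
Outlet flows (mol/min): A 29.082, B 465.84
Sensible, products 25→35.6 °C: 491.11 kJ/min
Q = ΔH = 13174 kJ/min = 219.57 kW
Heat supplied = 219.57 kJ/s

Q_in = 220 kJ/s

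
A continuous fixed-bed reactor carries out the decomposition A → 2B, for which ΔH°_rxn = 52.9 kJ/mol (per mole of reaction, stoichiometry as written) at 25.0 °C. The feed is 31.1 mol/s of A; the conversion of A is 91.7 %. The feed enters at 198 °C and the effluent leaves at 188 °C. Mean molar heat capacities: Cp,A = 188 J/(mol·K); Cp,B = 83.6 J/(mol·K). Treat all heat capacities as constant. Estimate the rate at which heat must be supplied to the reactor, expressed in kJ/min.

Q_in = 81200 kJ/min

Extent of reaction ξ = 0.917 × 31.1 = 28.519 mol/s
Reaction term: ξ·ΔH°_rxn = 28.519 × 52.9 = 1508.6 kJ/s
Sensible, feed 198→25 °C: -1011.5 kJ/s
Outlet flows (mol/s): A 2.5813, B 57.037
Sensible, products 25→188 °C: 856.34 kJ/s
Q = ΔH = 1353.5 kJ/s = 1353.5 kW
Heat supplied = 81209 kJ/min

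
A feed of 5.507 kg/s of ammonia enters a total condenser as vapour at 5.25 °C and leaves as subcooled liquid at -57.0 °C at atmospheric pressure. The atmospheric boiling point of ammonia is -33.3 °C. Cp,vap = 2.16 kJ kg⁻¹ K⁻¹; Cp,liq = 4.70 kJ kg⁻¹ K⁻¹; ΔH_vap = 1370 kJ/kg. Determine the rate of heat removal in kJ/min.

Q_c = 517000 kJ/min

vapour 5.25→-33.3 °C: -83.268 kJ/kg
condensation at -33.3 °C: -1370 kJ/kg
liquid -33.3→-57.0 °C: -111.39 kJ/kg
Δh = -83.268 + -1370 + -111.39 = -1564.7 kJ/kg
Q = ṁ·Δh = 5.507 kg/s × -1564.7 kJ/kg = -8616.6 kJ/s
|Q| = 8616.6 kW = 516990 kJ/min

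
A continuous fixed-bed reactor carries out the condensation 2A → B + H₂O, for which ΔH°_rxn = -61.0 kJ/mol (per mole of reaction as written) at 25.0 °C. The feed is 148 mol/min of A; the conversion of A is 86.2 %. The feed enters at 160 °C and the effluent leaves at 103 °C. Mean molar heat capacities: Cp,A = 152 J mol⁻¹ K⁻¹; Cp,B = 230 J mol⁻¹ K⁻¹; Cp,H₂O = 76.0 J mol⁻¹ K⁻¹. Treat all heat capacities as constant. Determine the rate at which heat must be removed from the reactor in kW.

Q_out = 86.1 kW

Extent of reaction ξ = 0.862 × 148 / 2 = 63.788 mol/min
Reaction term: ξ·ΔH°_rxn = 63.788 × -61.0 = -3891.1 kJ/min
Sensible, feed 160→25 °C: -3037 kJ/min
Outlet flows (mol/min): A 20.424, B 63.788, H₂O 63.788
Sensible, products 25→103 °C: 1764.6 kJ/min
Q = ΔH = -5163.4 kJ/min = -86.056 kW
Heat removed = 86.056 kW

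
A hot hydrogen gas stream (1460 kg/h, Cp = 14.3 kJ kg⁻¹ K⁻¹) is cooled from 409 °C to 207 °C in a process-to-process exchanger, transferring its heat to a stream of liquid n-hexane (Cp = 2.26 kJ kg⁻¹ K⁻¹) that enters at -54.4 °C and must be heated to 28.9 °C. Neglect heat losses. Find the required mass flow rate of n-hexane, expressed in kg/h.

Heat released by hot stream: Q = 1460 × 14.3 × (409 − 207) = 4.2174e+06 kJ/h
Energy balance on cold side (adiabatic exchanger): Q = ṁ_c·Cp_c·(T_c,out − T_c,in)
ṁ_c = 4.2174e+06 / [2.26 × (28.9 − -54.4)] = 22402 kg/h

ṁ_c = 22400 kg/h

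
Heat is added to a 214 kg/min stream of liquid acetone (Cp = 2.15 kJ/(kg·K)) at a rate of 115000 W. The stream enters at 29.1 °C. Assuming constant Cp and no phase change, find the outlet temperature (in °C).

T_out = 44.1 °C

Q = 115000 W = 6900 kJ/min
ΔT = Q/(ṁ·Cp) = 6900/(214×2.15) = 14.997 K
T_out = 29.1 + 14.997 = 44.097 °C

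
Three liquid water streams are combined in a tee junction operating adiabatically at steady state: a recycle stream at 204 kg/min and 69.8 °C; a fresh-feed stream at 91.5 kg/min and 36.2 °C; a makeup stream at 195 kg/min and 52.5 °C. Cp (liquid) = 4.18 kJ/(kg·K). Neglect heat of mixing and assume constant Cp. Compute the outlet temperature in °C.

T_out = 56.7 °C

Energy balance with Q = 0: Σ ṁᵢCp,ᵢ(T_out − Tᵢ) = 0
T_out = Σ ṁᵢCp,ᵢTᵢ / Σ ṁᵢCp,ᵢ
      = 116160 / 2050.3 = 56.654 °C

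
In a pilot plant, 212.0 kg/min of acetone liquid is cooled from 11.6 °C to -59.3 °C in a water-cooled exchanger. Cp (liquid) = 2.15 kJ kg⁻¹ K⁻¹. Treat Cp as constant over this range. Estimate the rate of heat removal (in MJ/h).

Q = ṁ·Cp·ΔT = 212.0 × 2.15 × (-59.3 − 11.6) = -32316 kJ/min
Converting: 32316 / 60 s = 538.6 kW
Cooling duty = 1939 MJ/h

Q_c = 1940 MJ/h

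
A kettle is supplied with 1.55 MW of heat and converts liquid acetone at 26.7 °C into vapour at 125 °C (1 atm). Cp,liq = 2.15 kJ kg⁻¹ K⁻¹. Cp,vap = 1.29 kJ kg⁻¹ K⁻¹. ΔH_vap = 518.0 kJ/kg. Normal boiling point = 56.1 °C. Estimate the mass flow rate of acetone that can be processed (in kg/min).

ṁ = 139 kg/min

Δh = 2.15×(56.1−26.7) + 518.0 + 1.29×(125−56.1) = 670.09 kJ/kg
Q = 1.55 MW = 1550 kJ/s = 93000 kJ/min
ṁ = Q/Δh = 93000 / 670.09 = 138.79 kg/min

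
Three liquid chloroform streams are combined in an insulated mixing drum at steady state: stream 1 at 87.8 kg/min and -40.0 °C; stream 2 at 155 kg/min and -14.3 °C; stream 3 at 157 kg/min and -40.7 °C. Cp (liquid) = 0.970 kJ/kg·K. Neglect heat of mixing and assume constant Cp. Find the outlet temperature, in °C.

No heat crosses the boundary, so H_out = H_in.
T_out = Σ ṁᵢCp,ᵢTᵢ / Σ ṁᵢCp,ᵢ
      = -11755 / 387.81 = -30.311 °C

T_out = -30.3 °C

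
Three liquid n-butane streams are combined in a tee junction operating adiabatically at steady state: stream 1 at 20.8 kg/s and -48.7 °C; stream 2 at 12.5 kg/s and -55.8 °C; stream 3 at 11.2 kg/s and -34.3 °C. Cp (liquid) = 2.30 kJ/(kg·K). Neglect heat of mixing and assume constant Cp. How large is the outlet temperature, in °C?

T_out = -47.1 °C

Adiabatic, steady state ⇒ Σ ṁᵢCp,ᵢ(T_out − Tᵢ) = 0
Σ ṁᵢCp,ᵢTᵢ = 20.8×2.30×-48.7 + 12.5×2.30×-55.8 + 11.2×2.30×-34.3 = -4817.6
Σ ṁᵢCp,ᵢ = 20.8×2.30 + 12.5×2.30 + 11.2×2.30 = 102.35
T_out = -4817.6 / 102.35 = -47.07 °C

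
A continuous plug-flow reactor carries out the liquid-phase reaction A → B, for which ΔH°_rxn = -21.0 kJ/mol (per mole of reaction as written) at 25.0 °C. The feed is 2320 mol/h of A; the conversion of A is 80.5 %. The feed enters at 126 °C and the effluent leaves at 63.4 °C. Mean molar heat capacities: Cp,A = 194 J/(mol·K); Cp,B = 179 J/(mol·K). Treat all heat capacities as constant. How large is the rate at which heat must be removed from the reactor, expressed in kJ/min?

Extent of reaction ξ = 0.805 × 2320 = 1867.6 mol/h
Reaction term: ξ·ΔH°_rxn = 1867.6 × -21.0 = -39220 kJ/h
Sensible, feed 126→25 °C: -45458 kJ/h
Outlet flows (mol/h): A 452.4, B 1867.6
Sensible, products 25→63.4 °C: 16207 kJ/h
Q = ΔH = -68470 kJ/h = -19.02 kW
Heat removed = 1141.2 kJ/min

Q_out = 1140 kJ/min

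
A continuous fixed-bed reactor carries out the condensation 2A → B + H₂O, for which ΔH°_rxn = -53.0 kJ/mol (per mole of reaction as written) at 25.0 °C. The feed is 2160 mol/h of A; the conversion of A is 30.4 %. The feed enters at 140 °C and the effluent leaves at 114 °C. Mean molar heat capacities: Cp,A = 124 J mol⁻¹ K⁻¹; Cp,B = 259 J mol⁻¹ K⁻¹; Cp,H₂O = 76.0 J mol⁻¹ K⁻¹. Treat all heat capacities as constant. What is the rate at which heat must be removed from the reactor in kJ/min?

Q_out = 364 kJ/min

Extent of reaction ξ = 0.304 × 2160 / 2 = 328.32 mol/h
Reaction term: ξ·ΔH°_rxn = 328.32 × -53.0 = -17401 kJ/h
Sensible, feed 140→25 °C: -30802 kJ/h
Outlet flows (mol/h): A 1503.4, B 328.32, H₂O 328.32
Sensible, products 25→114 °C: 26380 kJ/h
Q = ΔH = -21823 kJ/h = -6.0618 kW
Heat removed = 363.71 kJ/min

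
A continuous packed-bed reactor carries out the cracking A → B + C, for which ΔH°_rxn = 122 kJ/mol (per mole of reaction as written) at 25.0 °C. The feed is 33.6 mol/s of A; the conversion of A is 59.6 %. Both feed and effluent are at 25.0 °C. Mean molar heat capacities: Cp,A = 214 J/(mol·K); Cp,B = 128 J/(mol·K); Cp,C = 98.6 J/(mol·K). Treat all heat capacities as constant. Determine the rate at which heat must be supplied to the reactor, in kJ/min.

Q_in = 147000 kJ/min

Extent of reaction ξ = 0.596 × 33.6 = 20.026 mol/s
Reaction term: ξ·ΔH°_rxn = 20.026 × 122 = 2443.1 kJ/s
Q = ΔH = 2443.1 kJ/s = 2443.1 kW
Heat supplied = 146590 kJ/min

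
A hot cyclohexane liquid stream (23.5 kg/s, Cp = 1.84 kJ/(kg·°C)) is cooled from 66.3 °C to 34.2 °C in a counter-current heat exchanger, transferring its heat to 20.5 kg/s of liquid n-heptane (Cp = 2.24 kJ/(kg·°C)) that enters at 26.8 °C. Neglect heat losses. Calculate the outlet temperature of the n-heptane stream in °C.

Heat released by hot stream: Q = 23.5 × 1.84 × (66.3 − 34.2) = 1388 kJ/s
Energy balance on cold side (adiabatic exchanger): Q = ṁ_c·Cp_c·(T_c,out − T_c,in)
T_c,out = 26.8 + 1388/(20.5 × 2.24) = 57.027 °C

T_c,out = 57.0 °C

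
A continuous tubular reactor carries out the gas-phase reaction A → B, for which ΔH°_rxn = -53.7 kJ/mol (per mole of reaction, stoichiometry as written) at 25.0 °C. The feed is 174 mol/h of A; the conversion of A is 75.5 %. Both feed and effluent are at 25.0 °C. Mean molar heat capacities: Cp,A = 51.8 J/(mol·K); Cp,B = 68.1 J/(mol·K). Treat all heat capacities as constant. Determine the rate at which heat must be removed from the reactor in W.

Extent of reaction ξ = 0.755 × 174 = 131.37 mol/h
Reaction term: ξ·ΔH°_rxn = 131.37 × -53.7 = -7054.6 kJ/h
Q = ΔH = -7054.6 kJ/h = -1.9596 kW
Heat removed = 1959.6 W

Q_out = 1960 W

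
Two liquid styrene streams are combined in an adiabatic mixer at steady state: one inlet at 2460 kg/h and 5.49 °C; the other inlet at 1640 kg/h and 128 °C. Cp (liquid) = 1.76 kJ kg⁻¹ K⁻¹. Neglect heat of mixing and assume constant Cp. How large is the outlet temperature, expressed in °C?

T_out = 54.5 °C

Energy balance with Q = 0: Σ ṁᵢCp,ᵢ(T_out − Tᵢ) = 0
T_out = Σ ṁᵢCp,ᵢTᵢ / Σ ṁᵢCp,ᵢ
      = 393230 / 7216 = 54.494 °C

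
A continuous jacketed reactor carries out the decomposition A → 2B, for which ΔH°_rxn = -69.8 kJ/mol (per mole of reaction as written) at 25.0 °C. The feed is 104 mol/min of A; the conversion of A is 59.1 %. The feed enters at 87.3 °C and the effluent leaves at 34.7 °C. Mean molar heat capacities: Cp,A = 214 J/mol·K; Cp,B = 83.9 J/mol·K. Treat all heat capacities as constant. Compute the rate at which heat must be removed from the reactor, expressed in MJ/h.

Q_out = 329 MJ/h

Extent of reaction ξ = 0.591 × 104 = 61.464 mol/min
Reaction term: ξ·ΔH°_rxn = 61.464 × -69.8 = -4290.2 kJ/min
Sensible, feed 87.3→25 °C: -1386.5 kJ/min
Outlet flows (mol/min): A 42.536, B 122.93
Sensible, products 25→34.7 °C: 188.34 kJ/min
Q = ΔH = -5488.4 kJ/min = -91.473 kW
Heat removed = 329.3 MJ/h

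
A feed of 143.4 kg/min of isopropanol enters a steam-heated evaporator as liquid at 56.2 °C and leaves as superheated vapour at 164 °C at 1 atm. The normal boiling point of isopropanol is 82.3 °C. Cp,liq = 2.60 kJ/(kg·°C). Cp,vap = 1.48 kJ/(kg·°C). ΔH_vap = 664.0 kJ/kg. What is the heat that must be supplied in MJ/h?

liquid 56.2→82.3 °C: 67.86 kJ/kg
vaporisation at 82.3 °C: 664 kJ/kg
vapour 82.3→164 °C: 120.92 kJ/kg
Δh = 67.86 + 664 + 120.92 = 852.78 kJ/kg
Q = ṁ·Δh = 143.4 kg/min × 852.78 kJ/kg = 122290 kJ/min
|Q| = 2038.1 kW = 7337.3 MJ/h

Q = 7340 MJ/h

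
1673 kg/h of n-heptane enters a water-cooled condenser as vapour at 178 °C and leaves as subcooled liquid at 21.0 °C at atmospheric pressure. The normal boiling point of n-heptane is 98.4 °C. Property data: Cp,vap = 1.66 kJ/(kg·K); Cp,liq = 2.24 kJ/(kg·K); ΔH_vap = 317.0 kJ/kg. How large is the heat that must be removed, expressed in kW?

Q_c = 289 kW

vapour 178→98.4 °C: -132.14 kJ/kg
condensation at 98.4 °C: -317 kJ/kg
liquid 98.4→21.0 °C: -173.38 kJ/kg
Δh = -132.14 + -317 + -173.38 = -622.51 kJ/kg
Q = ṁ·Δh = 1673 kg/h × -622.51 kJ/kg = -1.0415e+06 kJ/h
|Q| = 289.3 kW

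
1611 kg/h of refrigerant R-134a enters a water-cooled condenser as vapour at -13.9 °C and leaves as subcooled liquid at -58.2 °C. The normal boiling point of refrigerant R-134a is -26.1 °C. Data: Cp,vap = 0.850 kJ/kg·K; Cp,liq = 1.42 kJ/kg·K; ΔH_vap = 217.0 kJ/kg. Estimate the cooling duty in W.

vapour -13.9→-26.1 °C: -10.37 kJ/kg
condensation at -26.1 °C: -217 kJ/kg
liquid -26.1→-58.2 °C: -45.582 kJ/kg
Δh = -10.37 + -217 + -45.582 = -272.95 kJ/kg
Q = ṁ·Δh = 1611 kg/h × -272.95 kJ/kg = -439730 kJ/h
|Q| = 122.15 kW = 122150 W

Q_c = 122000 W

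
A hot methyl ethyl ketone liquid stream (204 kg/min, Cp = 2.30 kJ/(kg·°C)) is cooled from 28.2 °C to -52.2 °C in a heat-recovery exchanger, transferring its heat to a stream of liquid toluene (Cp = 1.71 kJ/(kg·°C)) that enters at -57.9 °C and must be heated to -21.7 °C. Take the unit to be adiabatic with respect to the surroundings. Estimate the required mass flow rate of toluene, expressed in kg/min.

ṁ_c = 609 kg/min

Heat released by hot stream: Q = 204 × 2.30 × (28.2 − -52.2) = 37724 kJ/min
Energy balance on cold side (adiabatic exchanger): Q = ṁ_c·Cp_c·(T_c,out − T_c,in)
ṁ_c = 37724 / [1.71 × (-21.7 − -57.9)] = 609.41 kg/min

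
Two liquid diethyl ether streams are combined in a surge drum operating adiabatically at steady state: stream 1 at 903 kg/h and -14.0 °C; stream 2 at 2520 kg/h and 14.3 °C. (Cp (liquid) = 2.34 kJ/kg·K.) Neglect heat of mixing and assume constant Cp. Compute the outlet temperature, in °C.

Adiabatic, steady state ⇒ Σ ṁᵢCp,ᵢ(T_out − Tᵢ) = 0
T_out = Σ ṁᵢCp,ᵢTᵢ / Σ ṁᵢCp,ᵢ
      = 54742 / 8009.8 = 6.8344 °C

T_out = 6.83 °C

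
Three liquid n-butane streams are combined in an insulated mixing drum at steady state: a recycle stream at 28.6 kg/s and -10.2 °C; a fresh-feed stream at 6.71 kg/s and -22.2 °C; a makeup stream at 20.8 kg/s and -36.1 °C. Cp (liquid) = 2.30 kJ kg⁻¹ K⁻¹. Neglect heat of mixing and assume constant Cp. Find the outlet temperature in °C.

T_out = -21.2 °C

No heat crosses the boundary, so H_out = H_in.
Σ ṁᵢCp,ᵢTᵢ = 28.6×2.30×-10.2 + 6.71×2.30×-22.2 + 20.8×2.30×-36.1 = -2740.6
Σ ṁᵢCp,ᵢ = 28.6×2.30 + 6.71×2.30 + 20.8×2.30 = 129.05
T_out = -2740.6 / 129.05 = -21.236 °C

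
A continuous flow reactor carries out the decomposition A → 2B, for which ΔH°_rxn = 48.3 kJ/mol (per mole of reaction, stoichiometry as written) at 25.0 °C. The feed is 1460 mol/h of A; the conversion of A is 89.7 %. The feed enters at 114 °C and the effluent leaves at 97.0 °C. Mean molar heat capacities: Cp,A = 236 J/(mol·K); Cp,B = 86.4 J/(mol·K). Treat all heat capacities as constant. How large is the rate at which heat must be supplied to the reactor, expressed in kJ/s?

Extent of reaction ξ = 0.897 × 1460 = 1309.6 mol/h
Reaction term: ξ·ΔH°_rxn = 1309.6 × 48.3 = 63255 kJ/h
Sensible, feed 114→25 °C: -30666 kJ/h
Outlet flows (mol/h): A 150.38, B 2619.2
Sensible, products 25→97.0 °C: 18849 kJ/h
Q = ΔH = 51438 kJ/h = 14.288 kW
Heat supplied = 14.288 kJ/s

Q_in = 14.3 kJ/s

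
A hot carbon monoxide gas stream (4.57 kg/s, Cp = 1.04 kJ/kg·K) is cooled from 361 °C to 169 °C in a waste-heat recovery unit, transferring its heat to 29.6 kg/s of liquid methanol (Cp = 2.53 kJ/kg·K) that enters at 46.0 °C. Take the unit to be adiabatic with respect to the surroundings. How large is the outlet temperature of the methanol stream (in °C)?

T_c,out = 58.2 °C

Heat released by hot stream: Q = 4.57 × 1.04 × (361 − 169) = 912.54 kJ/s
Energy balance on cold side (adiabatic exchanger): Q = ṁ_c·Cp_c·(T_c,out − T_c,in)
T_c,out = 46.0 + 912.54/(29.6 × 2.53) = 58.185 °C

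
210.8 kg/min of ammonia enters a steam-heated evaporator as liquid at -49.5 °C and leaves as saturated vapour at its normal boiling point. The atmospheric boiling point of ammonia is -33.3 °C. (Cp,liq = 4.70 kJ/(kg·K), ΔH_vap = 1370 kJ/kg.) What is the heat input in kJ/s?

liquid -49.5→-33.3 °C: 76.14 kJ/kg
vaporisation at -33.3 °C: 1370 kJ/kg
Δh = 76.14 + 1370 = 1446.1 kJ/kg
Q = ṁ·Δh = 210.8 kg/min × 1446.1 kJ/kg = 304850 kJ/min
|Q| = 5080.8 kW

Q = 5080 kJ/s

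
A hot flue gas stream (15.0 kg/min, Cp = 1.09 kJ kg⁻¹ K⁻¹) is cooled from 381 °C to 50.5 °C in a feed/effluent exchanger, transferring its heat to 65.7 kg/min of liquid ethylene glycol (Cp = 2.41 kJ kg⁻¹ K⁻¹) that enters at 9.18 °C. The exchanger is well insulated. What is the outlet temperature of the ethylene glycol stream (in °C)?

T_c,out = 43.3 °C

Heat released by hot stream: Q = 15.0 × 1.09 × (381 − 50.5) = 5403.7 kJ/min
Energy balance on cold side (adiabatic exchanger): Q = ṁ_c·Cp_c·(T_c,out − T_c,in)
T_c,out = 9.18 + 5403.7/(65.7 × 2.41) = 43.308 °C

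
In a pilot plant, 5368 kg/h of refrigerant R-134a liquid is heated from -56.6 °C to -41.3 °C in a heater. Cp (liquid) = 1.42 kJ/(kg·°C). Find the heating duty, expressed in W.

Q = 32400 W

Q = ṁ·Cp·ΔT = 5368 × 1.42 × (-41.3 − -56.6) = 116630 kJ/h
Converting: 116630 / 3600 s = 32.396 kW
Heating duty = 32396 W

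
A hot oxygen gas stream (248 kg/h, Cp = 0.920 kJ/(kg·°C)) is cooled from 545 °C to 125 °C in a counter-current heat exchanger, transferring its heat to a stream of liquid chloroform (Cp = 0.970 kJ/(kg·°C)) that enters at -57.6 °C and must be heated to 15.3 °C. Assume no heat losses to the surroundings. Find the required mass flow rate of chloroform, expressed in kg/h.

Heat released by hot stream: Q = 248 × 0.920 × (545 − 125) = 95827 kJ/h
Energy balance on cold side (adiabatic exchanger): Q = ṁ_c·Cp_c·(T_c,out − T_c,in)
ṁ_c = 95827 / [0.970 × (15.3 − -57.6)] = 1355.2 kg/h

ṁ_c = 1360 kg/h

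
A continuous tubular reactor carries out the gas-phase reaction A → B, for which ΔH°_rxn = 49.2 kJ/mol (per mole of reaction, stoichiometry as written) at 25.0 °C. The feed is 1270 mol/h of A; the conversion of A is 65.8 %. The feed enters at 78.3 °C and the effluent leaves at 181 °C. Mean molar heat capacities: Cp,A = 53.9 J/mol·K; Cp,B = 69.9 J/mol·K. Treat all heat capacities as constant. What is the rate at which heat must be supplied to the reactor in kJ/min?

Extent of reaction ξ = 0.658 × 1270 = 835.66 mol/h
Reaction term: ξ·ΔH°_rxn = 835.66 × 49.2 = 41114 kJ/h
Sensible, feed 78.3→25 °C: -3648.5 kJ/h
Outlet flows (mol/h): A 434.34, B 835.66
Sensible, products 25→181 °C: 12764 kJ/h
Q = ΔH = 50230 kJ/h = 13.953 kW
Heat supplied = 837.17 kJ/min

Q_in = 837 kJ/min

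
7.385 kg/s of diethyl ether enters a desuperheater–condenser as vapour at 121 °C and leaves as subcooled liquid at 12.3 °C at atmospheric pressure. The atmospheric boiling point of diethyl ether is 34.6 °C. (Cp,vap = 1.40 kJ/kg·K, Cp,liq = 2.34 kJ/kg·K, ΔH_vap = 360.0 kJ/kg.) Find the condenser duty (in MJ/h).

vapour 121→34.6 °C: -120.96 kJ/kg
condensation at 34.6 °C: -360 kJ/kg
liquid 34.6→12.3 °C: -52.182 kJ/kg
Δh = -120.96 + -360 + -52.182 = -533.14 kJ/kg
Q = ṁ·Δh = 7.385 kg/s × -533.14 kJ/kg = -3937.3 kJ/s
|Q| = 3937.3 kW = 14174 MJ/h

Q_c = 14200 MJ/h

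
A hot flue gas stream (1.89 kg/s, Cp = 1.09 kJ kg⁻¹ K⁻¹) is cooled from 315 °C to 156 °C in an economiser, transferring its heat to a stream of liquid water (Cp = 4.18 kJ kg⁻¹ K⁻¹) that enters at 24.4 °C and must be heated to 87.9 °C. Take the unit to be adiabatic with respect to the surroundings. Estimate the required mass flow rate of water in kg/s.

Heat released by hot stream: Q = 1.89 × 1.09 × (315 − 156) = 327.56 kJ/s
Energy balance on cold side (adiabatic exchanger): Q = ṁ_c·Cp_c·(T_c,out − T_c,in)
ṁ_c = 327.56 / [4.18 × (87.9 − 24.4)] = 1.2341 kg/s

ṁ_c = 1.23 kg/s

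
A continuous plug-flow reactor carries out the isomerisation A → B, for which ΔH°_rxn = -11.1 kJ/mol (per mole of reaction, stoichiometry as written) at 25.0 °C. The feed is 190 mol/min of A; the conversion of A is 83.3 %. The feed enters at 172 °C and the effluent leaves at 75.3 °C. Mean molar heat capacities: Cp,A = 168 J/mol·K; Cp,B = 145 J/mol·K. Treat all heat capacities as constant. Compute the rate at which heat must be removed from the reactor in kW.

Q_out = 83.8 kW

Extent of reaction ξ = 0.833 × 190 = 158.27 mol/min
Reaction term: ξ·ΔH°_rxn = 158.27 × -11.1 = -1756.8 kJ/min
Sensible, feed 172→25 °C: -4692.2 kJ/min
Outlet flows (mol/min): A 31.73, B 158.27
Sensible, products 25→75.3 °C: 1422.5 kJ/min
Q = ΔH = -5026.6 kJ/min = -83.776 kW
Heat removed = 83.776 kW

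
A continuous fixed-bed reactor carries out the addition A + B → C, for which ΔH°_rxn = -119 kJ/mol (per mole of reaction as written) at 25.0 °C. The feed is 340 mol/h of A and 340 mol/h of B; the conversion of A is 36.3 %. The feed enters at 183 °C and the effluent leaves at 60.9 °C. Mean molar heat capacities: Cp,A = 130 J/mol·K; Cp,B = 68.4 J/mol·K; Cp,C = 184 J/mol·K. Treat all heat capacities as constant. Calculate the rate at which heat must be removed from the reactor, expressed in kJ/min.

Extent of reaction ξ = 0.363 × 340 = 123.42 mol/h
Reaction term: ξ·ΔH°_rxn = 123.42 × -119 = -14687 kJ/h
Sensible, feed 183→25 °C: -10658 kJ/h
Outlet flows (mol/h): A 216.58, B 216.58, C 123.42
Sensible, products 25→60.9 °C: 2357.9 kJ/h
Q = ΔH = -22987 kJ/h = -6.3853 kW
Heat removed = 383.12 kJ/min

Q_out = 383 kJ/min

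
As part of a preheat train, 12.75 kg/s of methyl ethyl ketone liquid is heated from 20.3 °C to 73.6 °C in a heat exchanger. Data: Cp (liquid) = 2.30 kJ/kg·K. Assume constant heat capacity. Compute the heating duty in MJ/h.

Q = ṁ·Cp·ΔT = 12.75 × 2.30 × (73.6 − 20.3) = 1563 kJ/s
Heating duty = 5626.9 MJ/h

Q = 5630 MJ/h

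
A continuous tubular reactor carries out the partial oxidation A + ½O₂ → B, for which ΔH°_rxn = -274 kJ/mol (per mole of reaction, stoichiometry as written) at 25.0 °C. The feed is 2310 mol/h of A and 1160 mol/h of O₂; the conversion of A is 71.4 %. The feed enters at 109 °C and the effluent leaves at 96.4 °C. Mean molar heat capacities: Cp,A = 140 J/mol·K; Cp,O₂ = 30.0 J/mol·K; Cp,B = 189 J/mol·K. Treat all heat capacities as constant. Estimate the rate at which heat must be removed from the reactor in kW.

Q_out = 126 kW

Extent of reaction ξ = 0.714 × 2310 = 1649.3 mol/h
Reaction term: ξ·ΔH°_rxn = 1649.3 × -274 = -451920 kJ/h
Sensible, feed 109→25 °C: -30089 kJ/h
Outlet flows (mol/h): A 660.66, O₂ 335.33, B 1649.3
Sensible, products 25→96.4 °C: 29579 kJ/h
Q = ΔH = -452430 kJ/h = -125.67 kW
Heat removed = 125.67 kW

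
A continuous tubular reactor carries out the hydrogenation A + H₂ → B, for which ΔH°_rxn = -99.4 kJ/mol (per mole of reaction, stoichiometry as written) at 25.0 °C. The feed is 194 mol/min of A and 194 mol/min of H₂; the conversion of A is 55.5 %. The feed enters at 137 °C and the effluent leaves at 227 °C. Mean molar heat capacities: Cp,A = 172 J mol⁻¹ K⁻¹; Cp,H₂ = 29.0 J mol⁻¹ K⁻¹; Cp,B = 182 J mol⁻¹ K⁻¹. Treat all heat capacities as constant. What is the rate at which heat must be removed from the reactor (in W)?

Extent of reaction ξ = 0.555 × 194 = 107.67 mol/min
Reaction term: ξ·ΔH°_rxn = 107.67 × -99.4 = -10702 kJ/min
Sensible, feed 137→25 °C: -4367.3 kJ/min
Outlet flows (mol/min): A 86.33, H₂ 86.33, B 107.67
Sensible, products 25→227 °C: 7463.6 kJ/min
Q = ΔH = -7606.2 kJ/min = -126.77 kW
Heat removed = 126770 W

Q_out = 127000 W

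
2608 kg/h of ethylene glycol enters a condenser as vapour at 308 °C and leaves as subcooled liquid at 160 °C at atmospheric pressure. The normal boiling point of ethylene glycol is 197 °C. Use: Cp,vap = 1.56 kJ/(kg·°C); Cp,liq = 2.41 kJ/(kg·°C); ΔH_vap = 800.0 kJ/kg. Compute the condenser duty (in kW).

Q_c = 770 kW

vapour 308→197 °C: -173.16 kJ/kg
condensation at 197 °C: -800 kJ/kg
liquid 197→160 °C: -89.17 kJ/kg
Δh = -173.16 + -800 + -89.17 = -1062.3 kJ/kg
Q = ṁ·Δh = 2608 kg/h × -1062.3 kJ/kg = -2.7706e+06 kJ/h
|Q| = 769.6 kW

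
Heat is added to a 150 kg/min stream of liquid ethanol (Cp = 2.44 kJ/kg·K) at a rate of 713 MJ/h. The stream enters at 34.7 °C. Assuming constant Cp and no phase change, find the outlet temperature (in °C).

Q = 713 MJ/h = 11883 kJ/min
ΔT = Q/(ṁ·Cp) = 11883/(150×2.44) = 32.468 K
T_out = 34.7 + 32.468 = 67.168 °C

T_out = 67.2 °C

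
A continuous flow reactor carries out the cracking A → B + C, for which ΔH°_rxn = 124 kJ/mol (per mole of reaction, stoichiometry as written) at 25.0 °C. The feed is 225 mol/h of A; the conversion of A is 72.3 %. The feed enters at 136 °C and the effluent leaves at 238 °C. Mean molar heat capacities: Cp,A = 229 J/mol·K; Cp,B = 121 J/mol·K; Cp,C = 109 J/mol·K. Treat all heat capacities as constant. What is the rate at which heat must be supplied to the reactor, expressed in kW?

Q_in = 7.07 kW

Extent of reaction ξ = 0.723 × 225 = 162.67 mol/h
Reaction term: ξ·ΔH°_rxn = 162.67 × 124 = 20172 kJ/h
Sensible, feed 136→25 °C: -5719.3 kJ/h
Outlet flows (mol/h): A 62.325, B 162.67, C 162.67
Sensible, products 25→238 °C: 11009 kJ/h
Q = ΔH = 25462 kJ/h = 7.0727 kW
Heat supplied = 7.0727 kW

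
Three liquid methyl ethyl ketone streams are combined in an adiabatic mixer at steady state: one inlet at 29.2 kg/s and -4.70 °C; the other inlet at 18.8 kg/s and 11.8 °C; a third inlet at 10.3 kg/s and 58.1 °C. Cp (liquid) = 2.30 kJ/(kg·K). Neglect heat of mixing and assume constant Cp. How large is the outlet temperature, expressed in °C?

Adiabatic, steady state ⇒ Σ ṁᵢCp,ᵢ(T_out − Tᵢ) = 0
Σ ṁᵢCp,ᵢTᵢ = 29.2×2.30×-4.70 + 18.8×2.30×11.8 + 10.3×2.30×58.1 = 1571
Σ ṁᵢCp,ᵢ = 29.2×2.30 + 18.8×2.30 + 10.3×2.30 = 134.09
T_out = 1571 / 134.09 = 11.716 °C

T_out = 11.7 °C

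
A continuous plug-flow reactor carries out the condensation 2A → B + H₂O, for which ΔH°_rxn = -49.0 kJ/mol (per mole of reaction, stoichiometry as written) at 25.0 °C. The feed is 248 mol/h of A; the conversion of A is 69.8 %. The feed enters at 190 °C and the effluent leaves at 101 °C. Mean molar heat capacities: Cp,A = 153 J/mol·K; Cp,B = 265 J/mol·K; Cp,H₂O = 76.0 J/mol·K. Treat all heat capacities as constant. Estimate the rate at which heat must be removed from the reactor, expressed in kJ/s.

Extent of reaction ξ = 0.698 × 248 / 2 = 86.552 mol/h
Reaction term: ξ·ΔH°_rxn = 86.552 × -49.0 = -4241 kJ/h
Sensible, feed 190→25 °C: -6260.8 kJ/h
Outlet flows (mol/h): A 74.896, B 86.552, H₂O 86.552
Sensible, products 25→101 °C: 3114 kJ/h
Q = ΔH = -7387.8 kJ/h = -2.0522 kW
Heat removed = 2.0522 kJ/s

Q_out = 2.05 kJ/s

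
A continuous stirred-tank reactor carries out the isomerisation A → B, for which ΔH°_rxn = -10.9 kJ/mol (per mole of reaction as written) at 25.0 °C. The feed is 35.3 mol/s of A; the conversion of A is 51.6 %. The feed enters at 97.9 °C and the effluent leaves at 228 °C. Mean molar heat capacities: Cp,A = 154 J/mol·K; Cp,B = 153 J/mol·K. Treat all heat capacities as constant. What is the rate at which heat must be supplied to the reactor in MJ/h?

Q_in = 1820 MJ/h

Extent of reaction ξ = 0.516 × 35.3 = 18.215 mol/s
Reaction term: ξ·ΔH°_rxn = 18.215 × -10.9 = -198.54 kJ/s
Sensible, feed 97.9→25 °C: -396.3 kJ/s
Outlet flows (mol/s): A 17.085, B 18.215
Sensible, products 25→228 °C: 1099.9 kJ/s
Q = ΔH = 505.01 kJ/s = 505.01 kW
Heat supplied = 1818 MJ/h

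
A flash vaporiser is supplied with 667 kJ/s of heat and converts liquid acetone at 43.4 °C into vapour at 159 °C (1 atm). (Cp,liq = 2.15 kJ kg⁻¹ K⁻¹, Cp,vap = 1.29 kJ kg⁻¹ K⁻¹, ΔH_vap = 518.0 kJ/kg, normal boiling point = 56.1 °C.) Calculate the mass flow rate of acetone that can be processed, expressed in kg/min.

ṁ = 59.0 kg/min

Δh = 2.15×(56.1−43.4) + 518.0 + 1.29×(159−56.1) = 678.05 kJ/kg
Q = 667 kJ/s = 667 kJ/s = 40020 kJ/min
ṁ = Q/Δh = 40020 / 678.05 = 59.023 kg/min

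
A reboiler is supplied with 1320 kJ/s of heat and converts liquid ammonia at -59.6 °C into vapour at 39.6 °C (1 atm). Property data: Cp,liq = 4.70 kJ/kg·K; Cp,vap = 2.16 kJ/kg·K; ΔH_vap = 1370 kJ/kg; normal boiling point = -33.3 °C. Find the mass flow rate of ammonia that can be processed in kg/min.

Δh = 4.70×(-33.3−-59.6) + 1370 + 2.16×(39.6−-33.3) = 1651.1 kJ/kg
Q = 1320 kJ/s = 1320 kJ/s = 79200 kJ/min
ṁ = Q/Δh = 79200 / 1651.1 = 47.969 kg/min

ṁ = 48.0 kg/min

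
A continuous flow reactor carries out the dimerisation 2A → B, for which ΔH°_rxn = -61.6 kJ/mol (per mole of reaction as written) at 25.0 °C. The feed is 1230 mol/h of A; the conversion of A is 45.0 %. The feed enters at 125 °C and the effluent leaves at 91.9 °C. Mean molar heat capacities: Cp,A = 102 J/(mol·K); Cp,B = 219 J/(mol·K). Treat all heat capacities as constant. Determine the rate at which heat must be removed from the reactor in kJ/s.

Extent of reaction ξ = 0.450 × 1230 / 2 = 276.75 mol/h
Reaction term: ξ·ΔH°_rxn = 276.75 × -61.6 = -17048 kJ/h
Sensible, feed 125→25 °C: -12546 kJ/h
Outlet flows (mol/h): A 676.5, B 276.75
Sensible, products 25→91.9 °C: 8671 kJ/h
Q = ΔH = -20923 kJ/h = -5.8119 kW
Heat removed = 5.8119 kJ/s

Q_out = 5.81 kJ/s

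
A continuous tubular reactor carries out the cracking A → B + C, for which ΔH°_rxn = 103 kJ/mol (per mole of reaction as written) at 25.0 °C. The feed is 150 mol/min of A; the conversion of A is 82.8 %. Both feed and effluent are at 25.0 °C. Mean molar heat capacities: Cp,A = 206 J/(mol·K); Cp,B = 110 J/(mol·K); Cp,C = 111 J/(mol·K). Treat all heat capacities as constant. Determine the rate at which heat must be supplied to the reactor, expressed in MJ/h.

Q_in = 768 MJ/h

Extent of reaction ξ = 0.828 × 150 = 124.2 mol/min
Reaction term: ξ·ΔH°_rxn = 124.2 × 103 = 12793 kJ/min
Q = ΔH = 12793 kJ/min = 213.21 kW
Heat supplied = 767.56 MJ/h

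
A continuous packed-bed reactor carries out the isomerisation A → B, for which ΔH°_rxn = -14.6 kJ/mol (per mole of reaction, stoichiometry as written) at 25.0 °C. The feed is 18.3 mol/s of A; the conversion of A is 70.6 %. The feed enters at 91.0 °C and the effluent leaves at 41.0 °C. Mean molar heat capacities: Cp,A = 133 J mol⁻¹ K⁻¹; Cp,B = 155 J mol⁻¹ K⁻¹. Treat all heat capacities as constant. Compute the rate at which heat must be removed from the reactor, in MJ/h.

Q_out = 1100 MJ/h

Extent of reaction ξ = 0.706 × 18.3 = 12.92 mol/s
Reaction term: ξ·ΔH°_rxn = 12.92 × -14.6 = -188.63 kJ/s
Sensible, feed 91.0→25 °C: -160.64 kJ/s
Outlet flows (mol/s): A 5.3802, B 12.92
Sensible, products 25→41.0 °C: 43.49 kJ/s
Q = ΔH = -305.78 kJ/s = -305.78 kW
Heat removed = 1100.8 MJ/h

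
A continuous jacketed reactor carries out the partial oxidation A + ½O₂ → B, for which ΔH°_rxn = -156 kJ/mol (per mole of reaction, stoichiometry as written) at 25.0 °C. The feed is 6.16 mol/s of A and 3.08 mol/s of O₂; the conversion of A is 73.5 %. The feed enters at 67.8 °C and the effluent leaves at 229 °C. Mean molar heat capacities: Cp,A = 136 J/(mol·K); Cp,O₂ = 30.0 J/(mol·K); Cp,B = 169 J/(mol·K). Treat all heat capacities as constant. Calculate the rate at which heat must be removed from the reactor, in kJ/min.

Q_out = 32400 kJ/min

Extent of reaction ξ = 0.735 × 6.16 = 4.5276 mol/s
Reaction term: ξ·ΔH°_rxn = 4.5276 × -156 = -706.31 kJ/s
Sensible, feed 67.8→25 °C: -39.811 kJ/s
Outlet flows (mol/s): A 1.6324, O₂ 0.8162, B 4.5276
Sensible, products 25→229 °C: 206.38 kJ/s
Q = ΔH = -539.74 kJ/s = -539.74 kW
Heat removed = 32384 kJ/min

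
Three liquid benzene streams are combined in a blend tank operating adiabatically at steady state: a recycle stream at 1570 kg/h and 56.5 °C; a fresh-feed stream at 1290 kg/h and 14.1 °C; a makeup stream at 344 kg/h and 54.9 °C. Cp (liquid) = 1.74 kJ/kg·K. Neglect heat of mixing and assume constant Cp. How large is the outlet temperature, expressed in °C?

Energy balance with Q = 0: Σ ṁᵢCp,ᵢ(T_out − Tᵢ) = 0
Σ ṁᵢCp,ᵢTᵢ = 1570×1.74×56.5 + 1290×1.74×14.1 + 344×1.74×54.9 = 218860
Σ ṁᵢCp,ᵢ = 1570×1.74 + 1290×1.74 + 344×1.74 = 5575
T_out = 218860 / 5575 = 39.257 °C

T_out = 39.3 °C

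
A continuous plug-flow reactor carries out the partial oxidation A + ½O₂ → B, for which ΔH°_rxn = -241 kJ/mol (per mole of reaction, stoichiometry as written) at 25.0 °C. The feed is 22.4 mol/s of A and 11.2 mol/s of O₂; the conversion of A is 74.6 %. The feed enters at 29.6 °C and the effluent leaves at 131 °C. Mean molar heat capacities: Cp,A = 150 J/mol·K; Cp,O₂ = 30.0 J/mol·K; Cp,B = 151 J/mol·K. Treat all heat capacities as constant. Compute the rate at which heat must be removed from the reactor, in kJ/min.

Q_out = 221000 kJ/min

Extent of reaction ξ = 0.746 × 22.4 = 16.71 mol/s
Reaction term: ξ·ΔH°_rxn = 16.71 × -241 = -4027.2 kJ/s
Sensible, feed 29.6→25 °C: -17.002 kJ/s
Outlet flows (mol/s): A 5.6896, O₂ 2.8448, B 16.71
Sensible, products 25→131 °C: 366.98 kJ/s
Q = ΔH = -3677.2 kJ/s = -3677.2 kW
Heat removed = 220630 kJ/min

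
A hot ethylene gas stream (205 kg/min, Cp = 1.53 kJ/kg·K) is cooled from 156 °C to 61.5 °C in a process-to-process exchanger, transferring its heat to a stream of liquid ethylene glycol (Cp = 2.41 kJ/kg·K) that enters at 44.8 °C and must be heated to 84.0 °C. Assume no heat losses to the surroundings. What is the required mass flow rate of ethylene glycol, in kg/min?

ṁ_c = 314 kg/min

Heat released by hot stream: Q = 205 × 1.53 × (156 − 61.5) = 29640 kJ/min
Energy balance on cold side (adiabatic exchanger): Q = ṁ_c·Cp_c·(T_c,out − T_c,in)
ṁ_c = 29640 / [2.41 × (84.0 − 44.8)] = 313.74 kg/min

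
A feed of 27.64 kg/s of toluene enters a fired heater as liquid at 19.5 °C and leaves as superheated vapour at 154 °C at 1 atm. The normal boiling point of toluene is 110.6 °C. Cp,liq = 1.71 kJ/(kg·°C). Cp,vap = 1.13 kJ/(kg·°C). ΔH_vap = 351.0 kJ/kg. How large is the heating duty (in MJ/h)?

liquid 19.5→110.6 °C: 155.78 kJ/kg
vaporisation at 110.6 °C: 351 kJ/kg
vapour 110.6→154 °C: 49.042 kJ/kg
Δh = 155.78 + 351 + 49.042 = 555.82 kJ/kg
Q = ṁ·Δh = 27.64 kg/s × 555.82 kJ/kg = 15363 kJ/s
|Q| = 15363 kW = 55307 MJ/h

Q = 55300 MJ/h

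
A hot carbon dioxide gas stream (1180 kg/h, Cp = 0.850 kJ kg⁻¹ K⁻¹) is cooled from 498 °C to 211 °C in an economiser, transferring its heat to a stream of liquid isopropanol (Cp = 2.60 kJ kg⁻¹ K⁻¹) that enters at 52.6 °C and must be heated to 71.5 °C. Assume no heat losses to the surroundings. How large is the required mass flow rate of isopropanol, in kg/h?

Heat released by hot stream: Q = 1180 × 0.850 × (498 − 211) = 287860 kJ/h
Energy balance on cold side (adiabatic exchanger): Q = ṁ_c·Cp_c·(T_c,out − T_c,in)
ṁ_c = 287860 / [2.60 × (71.5 − 52.6)] = 5858 kg/h

ṁ_c = 5860 kg/h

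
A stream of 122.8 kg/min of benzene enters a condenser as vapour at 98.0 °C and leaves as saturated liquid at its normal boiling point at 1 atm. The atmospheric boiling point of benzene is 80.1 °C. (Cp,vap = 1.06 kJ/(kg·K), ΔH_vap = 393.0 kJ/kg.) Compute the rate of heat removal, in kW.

Q_c = 843 kW

vapour 98.0→80.1 °C: -18.974 kJ/kg
condensation at 80.1 °C: -393 kJ/kg
Δh = -18.974 + -393 = -411.97 kJ/kg
Q = ṁ·Δh = 122.8 kg/min × -411.97 kJ/kg = -50590 kJ/min
|Q| = 843.17 kW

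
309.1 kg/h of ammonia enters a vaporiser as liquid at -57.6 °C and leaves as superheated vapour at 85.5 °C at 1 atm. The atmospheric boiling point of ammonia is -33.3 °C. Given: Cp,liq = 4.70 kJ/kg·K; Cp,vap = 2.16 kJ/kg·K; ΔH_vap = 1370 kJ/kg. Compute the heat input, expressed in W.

liquid -57.6→-33.3 °C: 114.21 kJ/kg
vaporisation at -33.3 °C: 1370 kJ/kg
vapour -33.3→85.5 °C: 256.61 kJ/kg
Δh = 114.21 + 1370 + 256.61 = 1740.8 kJ/kg
Q = ṁ·Δh = 309.1 kg/h × 1740.8 kJ/kg = 538090 kJ/h
|Q| = 149.47 kW = 149470 W

Q = 149000 W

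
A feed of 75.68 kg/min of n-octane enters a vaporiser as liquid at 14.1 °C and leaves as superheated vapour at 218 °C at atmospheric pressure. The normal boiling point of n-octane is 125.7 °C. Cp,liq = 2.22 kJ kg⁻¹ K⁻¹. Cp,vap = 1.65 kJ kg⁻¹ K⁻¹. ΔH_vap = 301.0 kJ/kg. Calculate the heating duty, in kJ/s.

liquid 14.1→125.7 °C: 247.75 kJ/kg
vaporisation at 125.7 °C: 301 kJ/kg
vapour 125.7→218 °C: 152.29 kJ/kg
Δh = 247.75 + 301 + 152.29 = 701.05 kJ/kg
Q = ṁ·Δh = 75.68 kg/min × 701.05 kJ/kg = 53055 kJ/min
|Q| = 884.25 kW

Q = 884 kJ/s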